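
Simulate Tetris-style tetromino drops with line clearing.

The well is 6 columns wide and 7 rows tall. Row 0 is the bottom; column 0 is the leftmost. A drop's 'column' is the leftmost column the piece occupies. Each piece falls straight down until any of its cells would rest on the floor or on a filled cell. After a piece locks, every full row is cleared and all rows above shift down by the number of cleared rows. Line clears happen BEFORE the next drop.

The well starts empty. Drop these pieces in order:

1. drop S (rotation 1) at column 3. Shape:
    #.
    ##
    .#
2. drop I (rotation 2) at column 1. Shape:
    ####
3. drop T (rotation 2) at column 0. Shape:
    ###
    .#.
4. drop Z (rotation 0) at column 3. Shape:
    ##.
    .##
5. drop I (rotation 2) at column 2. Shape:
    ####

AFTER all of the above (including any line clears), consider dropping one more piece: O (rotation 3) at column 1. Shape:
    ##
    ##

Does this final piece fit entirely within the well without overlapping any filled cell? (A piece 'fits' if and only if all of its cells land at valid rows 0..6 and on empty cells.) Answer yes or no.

Answer: no

Derivation:
Drop 1: S rot1 at col 3 lands with bottom-row=0; cleared 0 line(s) (total 0); column heights now [0 0 0 3 2 0], max=3
Drop 2: I rot2 at col 1 lands with bottom-row=3; cleared 0 line(s) (total 0); column heights now [0 4 4 4 4 0], max=4
Drop 3: T rot2 at col 0 lands with bottom-row=4; cleared 0 line(s) (total 0); column heights now [6 6 6 4 4 0], max=6
Drop 4: Z rot0 at col 3 lands with bottom-row=4; cleared 0 line(s) (total 0); column heights now [6 6 6 6 6 5], max=6
Drop 5: I rot2 at col 2 lands with bottom-row=6; cleared 0 line(s) (total 0); column heights now [6 6 7 7 7 7], max=7
Test piece O rot3 at col 1 (width 2): heights before test = [6 6 7 7 7 7]; fits = False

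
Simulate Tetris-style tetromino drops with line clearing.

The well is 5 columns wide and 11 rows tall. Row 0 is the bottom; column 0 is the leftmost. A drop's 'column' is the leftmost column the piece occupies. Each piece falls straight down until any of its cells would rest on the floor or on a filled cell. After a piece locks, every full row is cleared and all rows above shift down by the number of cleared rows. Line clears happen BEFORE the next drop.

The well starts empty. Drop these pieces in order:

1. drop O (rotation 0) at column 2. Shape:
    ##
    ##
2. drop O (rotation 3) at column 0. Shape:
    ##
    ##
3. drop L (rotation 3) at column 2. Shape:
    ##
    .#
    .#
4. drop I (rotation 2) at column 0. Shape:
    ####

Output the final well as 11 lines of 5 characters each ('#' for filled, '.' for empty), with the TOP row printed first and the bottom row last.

Answer: .....
.....
.....
.....
.....
####.
..##.
...#.
...#.
####.
####.

Derivation:
Drop 1: O rot0 at col 2 lands with bottom-row=0; cleared 0 line(s) (total 0); column heights now [0 0 2 2 0], max=2
Drop 2: O rot3 at col 0 lands with bottom-row=0; cleared 0 line(s) (total 0); column heights now [2 2 2 2 0], max=2
Drop 3: L rot3 at col 2 lands with bottom-row=2; cleared 0 line(s) (total 0); column heights now [2 2 5 5 0], max=5
Drop 4: I rot2 at col 0 lands with bottom-row=5; cleared 0 line(s) (total 0); column heights now [6 6 6 6 0], max=6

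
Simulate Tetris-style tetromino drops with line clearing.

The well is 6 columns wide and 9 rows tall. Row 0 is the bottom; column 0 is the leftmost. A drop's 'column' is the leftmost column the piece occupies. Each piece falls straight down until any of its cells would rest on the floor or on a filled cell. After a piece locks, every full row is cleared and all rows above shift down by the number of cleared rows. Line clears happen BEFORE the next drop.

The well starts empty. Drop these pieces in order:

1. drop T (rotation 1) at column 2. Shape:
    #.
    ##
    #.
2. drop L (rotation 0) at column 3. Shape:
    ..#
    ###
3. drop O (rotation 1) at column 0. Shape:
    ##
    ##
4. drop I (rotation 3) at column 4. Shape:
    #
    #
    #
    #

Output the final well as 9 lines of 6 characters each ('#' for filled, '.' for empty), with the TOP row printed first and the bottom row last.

Drop 1: T rot1 at col 2 lands with bottom-row=0; cleared 0 line(s) (total 0); column heights now [0 0 3 2 0 0], max=3
Drop 2: L rot0 at col 3 lands with bottom-row=2; cleared 0 line(s) (total 0); column heights now [0 0 3 3 3 4], max=4
Drop 3: O rot1 at col 0 lands with bottom-row=0; cleared 0 line(s) (total 0); column heights now [2 2 3 3 3 4], max=4
Drop 4: I rot3 at col 4 lands with bottom-row=3; cleared 0 line(s) (total 0); column heights now [2 2 3 3 7 4], max=7

Answer: ......
......
....#.
....#.
....#.
....##
..####
####..
###...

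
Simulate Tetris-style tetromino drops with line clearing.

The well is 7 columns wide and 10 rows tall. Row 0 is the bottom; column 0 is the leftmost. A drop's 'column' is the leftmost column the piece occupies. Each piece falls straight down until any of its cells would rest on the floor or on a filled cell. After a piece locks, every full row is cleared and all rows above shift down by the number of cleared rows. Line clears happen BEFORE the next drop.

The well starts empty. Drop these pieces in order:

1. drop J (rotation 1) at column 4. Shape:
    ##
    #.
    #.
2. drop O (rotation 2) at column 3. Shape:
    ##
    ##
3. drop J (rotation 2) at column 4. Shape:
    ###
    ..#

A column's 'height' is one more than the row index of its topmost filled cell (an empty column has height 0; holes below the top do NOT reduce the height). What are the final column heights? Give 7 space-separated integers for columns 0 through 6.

Answer: 0 0 0 5 6 6 6

Derivation:
Drop 1: J rot1 at col 4 lands with bottom-row=0; cleared 0 line(s) (total 0); column heights now [0 0 0 0 3 3 0], max=3
Drop 2: O rot2 at col 3 lands with bottom-row=3; cleared 0 line(s) (total 0); column heights now [0 0 0 5 5 3 0], max=5
Drop 3: J rot2 at col 4 lands with bottom-row=4; cleared 0 line(s) (total 0); column heights now [0 0 0 5 6 6 6], max=6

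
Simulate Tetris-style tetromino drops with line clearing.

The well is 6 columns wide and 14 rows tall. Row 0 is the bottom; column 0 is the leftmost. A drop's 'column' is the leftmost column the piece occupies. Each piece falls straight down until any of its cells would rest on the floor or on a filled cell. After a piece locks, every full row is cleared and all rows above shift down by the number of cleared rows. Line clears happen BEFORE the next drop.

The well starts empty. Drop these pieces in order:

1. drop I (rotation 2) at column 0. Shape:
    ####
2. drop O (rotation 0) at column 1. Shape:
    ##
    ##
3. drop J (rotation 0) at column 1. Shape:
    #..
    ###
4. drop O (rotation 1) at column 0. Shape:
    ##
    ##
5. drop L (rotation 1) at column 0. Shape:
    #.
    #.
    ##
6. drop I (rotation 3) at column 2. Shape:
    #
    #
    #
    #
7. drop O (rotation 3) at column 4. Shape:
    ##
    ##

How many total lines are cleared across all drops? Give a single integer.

Drop 1: I rot2 at col 0 lands with bottom-row=0; cleared 0 line(s) (total 0); column heights now [1 1 1 1 0 0], max=1
Drop 2: O rot0 at col 1 lands with bottom-row=1; cleared 0 line(s) (total 0); column heights now [1 3 3 1 0 0], max=3
Drop 3: J rot0 at col 1 lands with bottom-row=3; cleared 0 line(s) (total 0); column heights now [1 5 4 4 0 0], max=5
Drop 4: O rot1 at col 0 lands with bottom-row=5; cleared 0 line(s) (total 0); column heights now [7 7 4 4 0 0], max=7
Drop 5: L rot1 at col 0 lands with bottom-row=7; cleared 0 line(s) (total 0); column heights now [10 8 4 4 0 0], max=10
Drop 6: I rot3 at col 2 lands with bottom-row=4; cleared 0 line(s) (total 0); column heights now [10 8 8 4 0 0], max=10
Drop 7: O rot3 at col 4 lands with bottom-row=0; cleared 1 line(s) (total 1); column heights now [9 7 7 3 1 1], max=9

Answer: 1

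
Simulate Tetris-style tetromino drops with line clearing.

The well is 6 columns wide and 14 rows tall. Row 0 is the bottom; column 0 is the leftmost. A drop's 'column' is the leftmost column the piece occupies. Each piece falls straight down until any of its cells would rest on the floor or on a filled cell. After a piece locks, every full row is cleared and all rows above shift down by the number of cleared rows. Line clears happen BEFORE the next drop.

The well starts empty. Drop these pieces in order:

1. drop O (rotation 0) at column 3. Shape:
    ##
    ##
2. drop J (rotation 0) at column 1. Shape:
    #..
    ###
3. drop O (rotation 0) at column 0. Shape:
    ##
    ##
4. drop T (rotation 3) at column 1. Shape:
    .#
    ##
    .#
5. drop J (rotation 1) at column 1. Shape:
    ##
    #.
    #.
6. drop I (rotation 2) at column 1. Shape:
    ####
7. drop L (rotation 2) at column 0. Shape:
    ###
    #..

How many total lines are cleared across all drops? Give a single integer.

Drop 1: O rot0 at col 3 lands with bottom-row=0; cleared 0 line(s) (total 0); column heights now [0 0 0 2 2 0], max=2
Drop 2: J rot0 at col 1 lands with bottom-row=2; cleared 0 line(s) (total 0); column heights now [0 4 3 3 2 0], max=4
Drop 3: O rot0 at col 0 lands with bottom-row=4; cleared 0 line(s) (total 0); column heights now [6 6 3 3 2 0], max=6
Drop 4: T rot3 at col 1 lands with bottom-row=5; cleared 0 line(s) (total 0); column heights now [6 7 8 3 2 0], max=8
Drop 5: J rot1 at col 1 lands with bottom-row=7; cleared 0 line(s) (total 0); column heights now [6 10 10 3 2 0], max=10
Drop 6: I rot2 at col 1 lands with bottom-row=10; cleared 0 line(s) (total 0); column heights now [6 11 11 11 11 0], max=11
Drop 7: L rot2 at col 0 lands with bottom-row=10; cleared 0 line(s) (total 0); column heights now [12 12 12 11 11 0], max=12

Answer: 0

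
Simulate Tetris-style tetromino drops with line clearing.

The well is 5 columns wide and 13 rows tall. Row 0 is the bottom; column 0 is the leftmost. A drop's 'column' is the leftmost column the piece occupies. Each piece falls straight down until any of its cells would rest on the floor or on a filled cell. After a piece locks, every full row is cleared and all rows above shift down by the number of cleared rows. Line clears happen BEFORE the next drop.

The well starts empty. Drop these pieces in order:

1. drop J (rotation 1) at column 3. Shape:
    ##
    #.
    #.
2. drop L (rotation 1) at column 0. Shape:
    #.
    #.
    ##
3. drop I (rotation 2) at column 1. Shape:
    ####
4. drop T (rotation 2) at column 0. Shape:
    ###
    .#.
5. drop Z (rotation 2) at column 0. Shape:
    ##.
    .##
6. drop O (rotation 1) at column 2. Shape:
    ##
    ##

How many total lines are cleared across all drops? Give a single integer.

Answer: 0

Derivation:
Drop 1: J rot1 at col 3 lands with bottom-row=0; cleared 0 line(s) (total 0); column heights now [0 0 0 3 3], max=3
Drop 2: L rot1 at col 0 lands with bottom-row=0; cleared 0 line(s) (total 0); column heights now [3 1 0 3 3], max=3
Drop 3: I rot2 at col 1 lands with bottom-row=3; cleared 0 line(s) (total 0); column heights now [3 4 4 4 4], max=4
Drop 4: T rot2 at col 0 lands with bottom-row=4; cleared 0 line(s) (total 0); column heights now [6 6 6 4 4], max=6
Drop 5: Z rot2 at col 0 lands with bottom-row=6; cleared 0 line(s) (total 0); column heights now [8 8 7 4 4], max=8
Drop 6: O rot1 at col 2 lands with bottom-row=7; cleared 0 line(s) (total 0); column heights now [8 8 9 9 4], max=9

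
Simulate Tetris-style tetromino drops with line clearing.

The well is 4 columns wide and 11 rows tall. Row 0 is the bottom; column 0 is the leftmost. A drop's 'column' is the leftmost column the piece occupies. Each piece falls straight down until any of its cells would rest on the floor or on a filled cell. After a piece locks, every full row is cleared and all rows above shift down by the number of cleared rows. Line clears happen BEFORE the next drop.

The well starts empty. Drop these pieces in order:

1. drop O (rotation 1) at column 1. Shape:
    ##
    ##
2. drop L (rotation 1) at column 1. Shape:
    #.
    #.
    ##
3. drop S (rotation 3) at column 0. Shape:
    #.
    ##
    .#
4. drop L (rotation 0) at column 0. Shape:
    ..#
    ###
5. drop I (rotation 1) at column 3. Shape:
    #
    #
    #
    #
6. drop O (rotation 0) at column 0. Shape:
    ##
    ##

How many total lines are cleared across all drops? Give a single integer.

Drop 1: O rot1 at col 1 lands with bottom-row=0; cleared 0 line(s) (total 0); column heights now [0 2 2 0], max=2
Drop 2: L rot1 at col 1 lands with bottom-row=2; cleared 0 line(s) (total 0); column heights now [0 5 3 0], max=5
Drop 3: S rot3 at col 0 lands with bottom-row=5; cleared 0 line(s) (total 0); column heights now [8 7 3 0], max=8
Drop 4: L rot0 at col 0 lands with bottom-row=8; cleared 0 line(s) (total 0); column heights now [9 9 10 0], max=10
Drop 5: I rot1 at col 3 lands with bottom-row=0; cleared 0 line(s) (total 0); column heights now [9 9 10 4], max=10
Drop 6: O rot0 at col 0 lands with bottom-row=9; cleared 0 line(s) (total 0); column heights now [11 11 10 4], max=11

Answer: 0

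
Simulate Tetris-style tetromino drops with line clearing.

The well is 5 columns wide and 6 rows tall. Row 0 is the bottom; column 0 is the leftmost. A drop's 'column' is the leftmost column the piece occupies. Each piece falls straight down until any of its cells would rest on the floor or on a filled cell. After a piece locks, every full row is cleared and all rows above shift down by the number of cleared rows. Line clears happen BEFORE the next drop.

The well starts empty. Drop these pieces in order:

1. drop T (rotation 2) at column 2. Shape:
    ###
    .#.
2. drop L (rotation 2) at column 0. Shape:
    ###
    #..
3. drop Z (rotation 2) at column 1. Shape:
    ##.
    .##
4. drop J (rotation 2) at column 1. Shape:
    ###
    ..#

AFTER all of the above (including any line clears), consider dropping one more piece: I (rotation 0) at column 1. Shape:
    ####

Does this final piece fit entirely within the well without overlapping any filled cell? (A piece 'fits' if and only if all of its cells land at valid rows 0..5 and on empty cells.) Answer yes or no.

Answer: no

Derivation:
Drop 1: T rot2 at col 2 lands with bottom-row=0; cleared 0 line(s) (total 0); column heights now [0 0 2 2 2], max=2
Drop 2: L rot2 at col 0 lands with bottom-row=1; cleared 0 line(s) (total 0); column heights now [3 3 3 2 2], max=3
Drop 3: Z rot2 at col 1 lands with bottom-row=3; cleared 0 line(s) (total 0); column heights now [3 5 5 4 2], max=5
Drop 4: J rot2 at col 1 lands with bottom-row=4; cleared 0 line(s) (total 0); column heights now [3 6 6 6 2], max=6
Test piece I rot0 at col 1 (width 4): heights before test = [3 6 6 6 2]; fits = False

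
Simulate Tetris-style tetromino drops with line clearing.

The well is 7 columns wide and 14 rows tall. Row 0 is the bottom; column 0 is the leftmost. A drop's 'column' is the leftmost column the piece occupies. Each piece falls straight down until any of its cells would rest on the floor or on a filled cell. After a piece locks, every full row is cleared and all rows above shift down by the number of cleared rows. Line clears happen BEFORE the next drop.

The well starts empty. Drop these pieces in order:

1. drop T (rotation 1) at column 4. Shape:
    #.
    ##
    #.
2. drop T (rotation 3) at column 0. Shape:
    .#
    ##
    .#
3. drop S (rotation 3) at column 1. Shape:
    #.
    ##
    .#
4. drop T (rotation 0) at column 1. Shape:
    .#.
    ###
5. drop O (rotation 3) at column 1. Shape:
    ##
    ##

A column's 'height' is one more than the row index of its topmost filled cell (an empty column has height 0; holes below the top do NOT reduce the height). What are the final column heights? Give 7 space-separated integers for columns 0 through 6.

Answer: 2 9 9 6 3 2 0

Derivation:
Drop 1: T rot1 at col 4 lands with bottom-row=0; cleared 0 line(s) (total 0); column heights now [0 0 0 0 3 2 0], max=3
Drop 2: T rot3 at col 0 lands with bottom-row=0; cleared 0 line(s) (total 0); column heights now [2 3 0 0 3 2 0], max=3
Drop 3: S rot3 at col 1 lands with bottom-row=2; cleared 0 line(s) (total 0); column heights now [2 5 4 0 3 2 0], max=5
Drop 4: T rot0 at col 1 lands with bottom-row=5; cleared 0 line(s) (total 0); column heights now [2 6 7 6 3 2 0], max=7
Drop 5: O rot3 at col 1 lands with bottom-row=7; cleared 0 line(s) (total 0); column heights now [2 9 9 6 3 2 0], max=9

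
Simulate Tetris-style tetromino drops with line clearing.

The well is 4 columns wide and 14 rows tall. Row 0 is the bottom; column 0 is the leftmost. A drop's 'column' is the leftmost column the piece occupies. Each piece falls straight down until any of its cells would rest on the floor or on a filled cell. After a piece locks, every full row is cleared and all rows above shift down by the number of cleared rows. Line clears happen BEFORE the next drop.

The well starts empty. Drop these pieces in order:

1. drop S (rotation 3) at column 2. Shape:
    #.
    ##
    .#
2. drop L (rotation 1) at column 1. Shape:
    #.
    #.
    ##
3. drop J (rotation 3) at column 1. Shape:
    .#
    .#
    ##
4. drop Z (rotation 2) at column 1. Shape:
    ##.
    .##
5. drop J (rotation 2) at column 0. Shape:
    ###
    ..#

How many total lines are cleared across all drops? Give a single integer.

Drop 1: S rot3 at col 2 lands with bottom-row=0; cleared 0 line(s) (total 0); column heights now [0 0 3 2], max=3
Drop 2: L rot1 at col 1 lands with bottom-row=3; cleared 0 line(s) (total 0); column heights now [0 6 4 2], max=6
Drop 3: J rot3 at col 1 lands with bottom-row=6; cleared 0 line(s) (total 0); column heights now [0 7 9 2], max=9
Drop 4: Z rot2 at col 1 lands with bottom-row=9; cleared 0 line(s) (total 0); column heights now [0 11 11 10], max=11
Drop 5: J rot2 at col 0 lands with bottom-row=11; cleared 0 line(s) (total 0); column heights now [13 13 13 10], max=13

Answer: 0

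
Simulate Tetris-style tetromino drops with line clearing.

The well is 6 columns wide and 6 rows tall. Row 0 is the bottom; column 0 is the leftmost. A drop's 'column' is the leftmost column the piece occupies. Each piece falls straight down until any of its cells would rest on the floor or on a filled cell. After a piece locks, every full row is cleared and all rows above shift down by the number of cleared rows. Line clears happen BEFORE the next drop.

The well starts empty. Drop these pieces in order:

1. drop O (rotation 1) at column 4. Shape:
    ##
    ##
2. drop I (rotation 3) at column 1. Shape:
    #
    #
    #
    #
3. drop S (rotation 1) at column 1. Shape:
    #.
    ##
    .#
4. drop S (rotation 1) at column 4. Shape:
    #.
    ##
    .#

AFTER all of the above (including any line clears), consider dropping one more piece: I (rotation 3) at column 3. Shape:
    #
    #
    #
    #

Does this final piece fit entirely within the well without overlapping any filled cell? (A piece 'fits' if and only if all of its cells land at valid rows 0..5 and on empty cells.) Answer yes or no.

Drop 1: O rot1 at col 4 lands with bottom-row=0; cleared 0 line(s) (total 0); column heights now [0 0 0 0 2 2], max=2
Drop 2: I rot3 at col 1 lands with bottom-row=0; cleared 0 line(s) (total 0); column heights now [0 4 0 0 2 2], max=4
Drop 3: S rot1 at col 1 lands with bottom-row=3; cleared 0 line(s) (total 0); column heights now [0 6 5 0 2 2], max=6
Drop 4: S rot1 at col 4 lands with bottom-row=2; cleared 0 line(s) (total 0); column heights now [0 6 5 0 5 4], max=6
Test piece I rot3 at col 3 (width 1): heights before test = [0 6 5 0 5 4]; fits = True

Answer: yes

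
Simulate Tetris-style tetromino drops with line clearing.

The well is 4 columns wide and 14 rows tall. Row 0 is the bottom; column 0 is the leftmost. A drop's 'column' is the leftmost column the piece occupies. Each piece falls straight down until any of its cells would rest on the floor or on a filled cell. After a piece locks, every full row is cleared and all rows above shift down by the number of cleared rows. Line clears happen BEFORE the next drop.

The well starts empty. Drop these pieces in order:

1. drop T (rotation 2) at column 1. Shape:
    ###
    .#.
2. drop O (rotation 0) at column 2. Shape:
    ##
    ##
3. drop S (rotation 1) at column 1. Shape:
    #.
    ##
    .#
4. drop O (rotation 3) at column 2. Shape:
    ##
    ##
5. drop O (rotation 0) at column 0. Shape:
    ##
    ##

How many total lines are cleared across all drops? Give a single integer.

Drop 1: T rot2 at col 1 lands with bottom-row=0; cleared 0 line(s) (total 0); column heights now [0 2 2 2], max=2
Drop 2: O rot0 at col 2 lands with bottom-row=2; cleared 0 line(s) (total 0); column heights now [0 2 4 4], max=4
Drop 3: S rot1 at col 1 lands with bottom-row=4; cleared 0 line(s) (total 0); column heights now [0 7 6 4], max=7
Drop 4: O rot3 at col 2 lands with bottom-row=6; cleared 0 line(s) (total 0); column heights now [0 7 8 8], max=8
Drop 5: O rot0 at col 0 lands with bottom-row=7; cleared 1 line(s) (total 1); column heights now [8 8 7 7], max=8

Answer: 1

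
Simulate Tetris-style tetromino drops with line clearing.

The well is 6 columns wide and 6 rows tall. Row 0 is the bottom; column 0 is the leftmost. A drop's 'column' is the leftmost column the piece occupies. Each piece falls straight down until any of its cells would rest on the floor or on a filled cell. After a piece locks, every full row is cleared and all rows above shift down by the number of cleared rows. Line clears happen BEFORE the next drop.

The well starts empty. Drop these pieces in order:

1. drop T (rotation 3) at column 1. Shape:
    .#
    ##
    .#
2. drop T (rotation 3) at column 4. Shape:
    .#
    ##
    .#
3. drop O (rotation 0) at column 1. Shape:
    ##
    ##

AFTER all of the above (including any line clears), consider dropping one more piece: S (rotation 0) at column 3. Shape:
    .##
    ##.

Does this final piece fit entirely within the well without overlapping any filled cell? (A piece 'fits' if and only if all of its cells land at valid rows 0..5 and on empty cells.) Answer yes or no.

Drop 1: T rot3 at col 1 lands with bottom-row=0; cleared 0 line(s) (total 0); column heights now [0 2 3 0 0 0], max=3
Drop 2: T rot3 at col 4 lands with bottom-row=0; cleared 0 line(s) (total 0); column heights now [0 2 3 0 2 3], max=3
Drop 3: O rot0 at col 1 lands with bottom-row=3; cleared 0 line(s) (total 0); column heights now [0 5 5 0 2 3], max=5
Test piece S rot0 at col 3 (width 3): heights before test = [0 5 5 0 2 3]; fits = True

Answer: yes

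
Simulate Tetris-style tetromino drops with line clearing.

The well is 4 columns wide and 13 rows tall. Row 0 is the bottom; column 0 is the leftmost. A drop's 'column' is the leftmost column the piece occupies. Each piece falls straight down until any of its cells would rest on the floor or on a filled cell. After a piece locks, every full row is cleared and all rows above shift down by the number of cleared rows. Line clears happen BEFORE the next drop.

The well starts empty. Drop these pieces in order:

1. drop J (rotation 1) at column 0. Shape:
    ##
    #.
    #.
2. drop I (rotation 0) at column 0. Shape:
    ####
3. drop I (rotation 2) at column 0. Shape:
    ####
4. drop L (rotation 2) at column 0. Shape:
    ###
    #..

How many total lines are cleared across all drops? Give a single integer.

Answer: 2

Derivation:
Drop 1: J rot1 at col 0 lands with bottom-row=0; cleared 0 line(s) (total 0); column heights now [3 3 0 0], max=3
Drop 2: I rot0 at col 0 lands with bottom-row=3; cleared 1 line(s) (total 1); column heights now [3 3 0 0], max=3
Drop 3: I rot2 at col 0 lands with bottom-row=3; cleared 1 line(s) (total 2); column heights now [3 3 0 0], max=3
Drop 4: L rot2 at col 0 lands with bottom-row=3; cleared 0 line(s) (total 2); column heights now [5 5 5 0], max=5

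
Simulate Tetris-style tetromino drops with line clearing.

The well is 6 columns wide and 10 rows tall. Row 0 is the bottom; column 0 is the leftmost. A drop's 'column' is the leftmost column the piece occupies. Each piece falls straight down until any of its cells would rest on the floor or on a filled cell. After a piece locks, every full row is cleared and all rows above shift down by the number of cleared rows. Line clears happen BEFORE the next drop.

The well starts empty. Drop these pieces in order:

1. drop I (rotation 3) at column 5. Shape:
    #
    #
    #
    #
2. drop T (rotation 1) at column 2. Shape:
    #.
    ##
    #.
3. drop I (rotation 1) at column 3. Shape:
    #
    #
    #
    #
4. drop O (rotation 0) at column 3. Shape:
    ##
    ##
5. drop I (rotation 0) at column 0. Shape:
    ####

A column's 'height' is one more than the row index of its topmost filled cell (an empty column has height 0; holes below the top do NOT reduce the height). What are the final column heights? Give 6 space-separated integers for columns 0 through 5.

Answer: 9 9 9 9 8 4

Derivation:
Drop 1: I rot3 at col 5 lands with bottom-row=0; cleared 0 line(s) (total 0); column heights now [0 0 0 0 0 4], max=4
Drop 2: T rot1 at col 2 lands with bottom-row=0; cleared 0 line(s) (total 0); column heights now [0 0 3 2 0 4], max=4
Drop 3: I rot1 at col 3 lands with bottom-row=2; cleared 0 line(s) (total 0); column heights now [0 0 3 6 0 4], max=6
Drop 4: O rot0 at col 3 lands with bottom-row=6; cleared 0 line(s) (total 0); column heights now [0 0 3 8 8 4], max=8
Drop 5: I rot0 at col 0 lands with bottom-row=8; cleared 0 line(s) (total 0); column heights now [9 9 9 9 8 4], max=9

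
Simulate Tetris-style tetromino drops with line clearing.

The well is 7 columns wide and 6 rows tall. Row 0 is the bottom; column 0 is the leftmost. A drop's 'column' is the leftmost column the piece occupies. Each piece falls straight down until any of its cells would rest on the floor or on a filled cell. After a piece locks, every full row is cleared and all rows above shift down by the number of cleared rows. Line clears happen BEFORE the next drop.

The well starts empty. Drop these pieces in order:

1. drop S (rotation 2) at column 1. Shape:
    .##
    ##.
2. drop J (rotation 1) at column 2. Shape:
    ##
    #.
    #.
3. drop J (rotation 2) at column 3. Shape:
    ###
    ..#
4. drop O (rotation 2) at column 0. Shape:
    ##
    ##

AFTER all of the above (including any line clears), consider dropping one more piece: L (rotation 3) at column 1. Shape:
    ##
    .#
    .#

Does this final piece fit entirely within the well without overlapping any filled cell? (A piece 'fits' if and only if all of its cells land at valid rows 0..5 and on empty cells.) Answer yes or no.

Answer: no

Derivation:
Drop 1: S rot2 at col 1 lands with bottom-row=0; cleared 0 line(s) (total 0); column heights now [0 1 2 2 0 0 0], max=2
Drop 2: J rot1 at col 2 lands with bottom-row=2; cleared 0 line(s) (total 0); column heights now [0 1 5 5 0 0 0], max=5
Drop 3: J rot2 at col 3 lands with bottom-row=4; cleared 0 line(s) (total 0); column heights now [0 1 5 6 6 6 0], max=6
Drop 4: O rot2 at col 0 lands with bottom-row=1; cleared 0 line(s) (total 0); column heights now [3 3 5 6 6 6 0], max=6
Test piece L rot3 at col 1 (width 2): heights before test = [3 3 5 6 6 6 0]; fits = False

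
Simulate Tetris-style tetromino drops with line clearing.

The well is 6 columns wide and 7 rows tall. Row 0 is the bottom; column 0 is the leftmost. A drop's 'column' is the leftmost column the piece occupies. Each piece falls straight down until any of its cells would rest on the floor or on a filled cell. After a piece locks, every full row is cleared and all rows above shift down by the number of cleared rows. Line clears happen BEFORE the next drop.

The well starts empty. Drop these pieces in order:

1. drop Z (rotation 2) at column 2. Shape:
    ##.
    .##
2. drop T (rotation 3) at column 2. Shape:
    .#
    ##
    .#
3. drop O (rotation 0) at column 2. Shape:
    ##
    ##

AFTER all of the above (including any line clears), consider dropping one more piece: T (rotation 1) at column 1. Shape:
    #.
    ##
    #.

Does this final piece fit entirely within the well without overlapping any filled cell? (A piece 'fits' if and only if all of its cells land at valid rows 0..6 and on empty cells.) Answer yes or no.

Drop 1: Z rot2 at col 2 lands with bottom-row=0; cleared 0 line(s) (total 0); column heights now [0 0 2 2 1 0], max=2
Drop 2: T rot3 at col 2 lands with bottom-row=2; cleared 0 line(s) (total 0); column heights now [0 0 4 5 1 0], max=5
Drop 3: O rot0 at col 2 lands with bottom-row=5; cleared 0 line(s) (total 0); column heights now [0 0 7 7 1 0], max=7
Test piece T rot1 at col 1 (width 2): heights before test = [0 0 7 7 1 0]; fits = False

Answer: no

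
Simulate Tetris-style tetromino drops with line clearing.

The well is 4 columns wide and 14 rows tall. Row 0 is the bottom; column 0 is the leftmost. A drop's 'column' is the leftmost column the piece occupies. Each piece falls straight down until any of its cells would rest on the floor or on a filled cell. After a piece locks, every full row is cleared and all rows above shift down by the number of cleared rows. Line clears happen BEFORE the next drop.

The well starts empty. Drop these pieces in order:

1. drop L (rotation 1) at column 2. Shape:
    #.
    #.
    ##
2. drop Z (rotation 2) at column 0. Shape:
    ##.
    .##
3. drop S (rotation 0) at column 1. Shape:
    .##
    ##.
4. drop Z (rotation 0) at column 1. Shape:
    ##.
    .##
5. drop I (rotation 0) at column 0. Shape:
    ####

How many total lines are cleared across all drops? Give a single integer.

Answer: 1

Derivation:
Drop 1: L rot1 at col 2 lands with bottom-row=0; cleared 0 line(s) (total 0); column heights now [0 0 3 1], max=3
Drop 2: Z rot2 at col 0 lands with bottom-row=3; cleared 0 line(s) (total 0); column heights now [5 5 4 1], max=5
Drop 3: S rot0 at col 1 lands with bottom-row=5; cleared 0 line(s) (total 0); column heights now [5 6 7 7], max=7
Drop 4: Z rot0 at col 1 lands with bottom-row=7; cleared 0 line(s) (total 0); column heights now [5 9 9 8], max=9
Drop 5: I rot0 at col 0 lands with bottom-row=9; cleared 1 line(s) (total 1); column heights now [5 9 9 8], max=9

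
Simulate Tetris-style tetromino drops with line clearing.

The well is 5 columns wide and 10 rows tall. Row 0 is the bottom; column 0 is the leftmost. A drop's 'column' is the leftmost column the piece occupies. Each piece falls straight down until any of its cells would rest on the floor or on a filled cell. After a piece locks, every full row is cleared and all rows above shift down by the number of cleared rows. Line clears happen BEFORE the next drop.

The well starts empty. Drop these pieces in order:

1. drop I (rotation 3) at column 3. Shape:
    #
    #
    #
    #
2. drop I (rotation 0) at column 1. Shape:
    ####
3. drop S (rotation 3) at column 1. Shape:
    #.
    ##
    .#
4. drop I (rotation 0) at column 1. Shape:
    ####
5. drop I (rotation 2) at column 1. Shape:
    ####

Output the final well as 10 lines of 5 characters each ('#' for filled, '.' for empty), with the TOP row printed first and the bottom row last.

Drop 1: I rot3 at col 3 lands with bottom-row=0; cleared 0 line(s) (total 0); column heights now [0 0 0 4 0], max=4
Drop 2: I rot0 at col 1 lands with bottom-row=4; cleared 0 line(s) (total 0); column heights now [0 5 5 5 5], max=5
Drop 3: S rot3 at col 1 lands with bottom-row=5; cleared 0 line(s) (total 0); column heights now [0 8 7 5 5], max=8
Drop 4: I rot0 at col 1 lands with bottom-row=8; cleared 0 line(s) (total 0); column heights now [0 9 9 9 9], max=9
Drop 5: I rot2 at col 1 lands with bottom-row=9; cleared 0 line(s) (total 0); column heights now [0 10 10 10 10], max=10

Answer: .####
.####
.#...
.##..
..#..
.####
...#.
...#.
...#.
...#.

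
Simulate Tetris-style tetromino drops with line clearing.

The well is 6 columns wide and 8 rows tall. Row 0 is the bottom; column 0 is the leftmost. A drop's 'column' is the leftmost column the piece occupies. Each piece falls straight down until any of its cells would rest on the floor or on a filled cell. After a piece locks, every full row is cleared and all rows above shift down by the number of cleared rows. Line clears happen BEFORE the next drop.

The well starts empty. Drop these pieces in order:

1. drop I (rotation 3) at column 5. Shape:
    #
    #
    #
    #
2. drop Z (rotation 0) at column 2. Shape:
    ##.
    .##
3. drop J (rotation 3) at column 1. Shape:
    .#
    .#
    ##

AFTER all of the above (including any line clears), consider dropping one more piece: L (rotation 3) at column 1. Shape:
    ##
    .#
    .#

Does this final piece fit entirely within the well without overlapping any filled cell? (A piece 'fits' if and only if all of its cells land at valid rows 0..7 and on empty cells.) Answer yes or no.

Drop 1: I rot3 at col 5 lands with bottom-row=0; cleared 0 line(s) (total 0); column heights now [0 0 0 0 0 4], max=4
Drop 2: Z rot0 at col 2 lands with bottom-row=0; cleared 0 line(s) (total 0); column heights now [0 0 2 2 1 4], max=4
Drop 3: J rot3 at col 1 lands with bottom-row=2; cleared 0 line(s) (total 0); column heights now [0 3 5 2 1 4], max=5
Test piece L rot3 at col 1 (width 2): heights before test = [0 3 5 2 1 4]; fits = True

Answer: yes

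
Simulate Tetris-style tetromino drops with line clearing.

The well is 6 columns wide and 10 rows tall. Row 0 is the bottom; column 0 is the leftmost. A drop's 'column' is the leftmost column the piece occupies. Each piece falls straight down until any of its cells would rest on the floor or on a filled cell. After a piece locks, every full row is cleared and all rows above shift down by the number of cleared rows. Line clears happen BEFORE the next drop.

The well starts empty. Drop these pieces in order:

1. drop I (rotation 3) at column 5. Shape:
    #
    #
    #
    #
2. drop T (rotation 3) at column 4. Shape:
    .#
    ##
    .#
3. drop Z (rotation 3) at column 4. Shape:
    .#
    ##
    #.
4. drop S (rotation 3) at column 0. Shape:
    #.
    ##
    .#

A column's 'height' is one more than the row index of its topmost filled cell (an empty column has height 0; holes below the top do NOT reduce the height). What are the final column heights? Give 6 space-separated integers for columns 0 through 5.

Drop 1: I rot3 at col 5 lands with bottom-row=0; cleared 0 line(s) (total 0); column heights now [0 0 0 0 0 4], max=4
Drop 2: T rot3 at col 4 lands with bottom-row=4; cleared 0 line(s) (total 0); column heights now [0 0 0 0 6 7], max=7
Drop 3: Z rot3 at col 4 lands with bottom-row=6; cleared 0 line(s) (total 0); column heights now [0 0 0 0 8 9], max=9
Drop 4: S rot3 at col 0 lands with bottom-row=0; cleared 0 line(s) (total 0); column heights now [3 2 0 0 8 9], max=9

Answer: 3 2 0 0 8 9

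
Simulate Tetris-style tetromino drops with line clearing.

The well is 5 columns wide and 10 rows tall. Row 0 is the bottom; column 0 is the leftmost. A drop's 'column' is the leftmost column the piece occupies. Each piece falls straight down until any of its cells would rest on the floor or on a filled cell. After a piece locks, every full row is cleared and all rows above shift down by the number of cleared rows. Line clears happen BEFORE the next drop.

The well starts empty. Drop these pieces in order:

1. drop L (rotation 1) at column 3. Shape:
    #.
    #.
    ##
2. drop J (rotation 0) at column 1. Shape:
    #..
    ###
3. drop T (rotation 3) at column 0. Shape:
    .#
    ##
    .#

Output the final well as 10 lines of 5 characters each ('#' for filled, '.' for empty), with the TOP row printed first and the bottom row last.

Answer: .....
.....
.#...
##...
.#...
.#...
.###.
...#.
...#.
...##

Derivation:
Drop 1: L rot1 at col 3 lands with bottom-row=0; cleared 0 line(s) (total 0); column heights now [0 0 0 3 1], max=3
Drop 2: J rot0 at col 1 lands with bottom-row=3; cleared 0 line(s) (total 0); column heights now [0 5 4 4 1], max=5
Drop 3: T rot3 at col 0 lands with bottom-row=5; cleared 0 line(s) (total 0); column heights now [7 8 4 4 1], max=8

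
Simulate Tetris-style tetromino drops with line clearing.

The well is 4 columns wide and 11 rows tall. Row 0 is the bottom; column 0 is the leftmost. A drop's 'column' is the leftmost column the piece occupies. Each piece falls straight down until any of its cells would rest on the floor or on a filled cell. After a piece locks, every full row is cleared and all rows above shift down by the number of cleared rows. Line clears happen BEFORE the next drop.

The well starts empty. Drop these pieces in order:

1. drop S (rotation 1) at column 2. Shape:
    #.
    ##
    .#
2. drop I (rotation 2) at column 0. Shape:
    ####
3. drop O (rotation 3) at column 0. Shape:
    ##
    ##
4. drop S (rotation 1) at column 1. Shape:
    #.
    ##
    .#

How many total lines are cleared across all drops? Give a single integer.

Drop 1: S rot1 at col 2 lands with bottom-row=0; cleared 0 line(s) (total 0); column heights now [0 0 3 2], max=3
Drop 2: I rot2 at col 0 lands with bottom-row=3; cleared 1 line(s) (total 1); column heights now [0 0 3 2], max=3
Drop 3: O rot3 at col 0 lands with bottom-row=0; cleared 1 line(s) (total 2); column heights now [1 1 2 1], max=2
Drop 4: S rot1 at col 1 lands with bottom-row=2; cleared 0 line(s) (total 2); column heights now [1 5 4 1], max=5

Answer: 2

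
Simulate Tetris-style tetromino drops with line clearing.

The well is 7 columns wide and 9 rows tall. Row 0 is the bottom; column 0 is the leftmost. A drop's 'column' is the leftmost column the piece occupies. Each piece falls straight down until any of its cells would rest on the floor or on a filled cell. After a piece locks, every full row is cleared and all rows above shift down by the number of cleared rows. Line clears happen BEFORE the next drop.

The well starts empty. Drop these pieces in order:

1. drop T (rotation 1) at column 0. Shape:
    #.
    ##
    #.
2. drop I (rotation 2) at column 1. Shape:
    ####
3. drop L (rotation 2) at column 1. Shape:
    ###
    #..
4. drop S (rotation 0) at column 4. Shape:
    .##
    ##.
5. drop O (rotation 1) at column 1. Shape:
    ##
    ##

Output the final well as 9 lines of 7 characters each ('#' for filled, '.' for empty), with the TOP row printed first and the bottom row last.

Drop 1: T rot1 at col 0 lands with bottom-row=0; cleared 0 line(s) (total 0); column heights now [3 2 0 0 0 0 0], max=3
Drop 2: I rot2 at col 1 lands with bottom-row=2; cleared 0 line(s) (total 0); column heights now [3 3 3 3 3 0 0], max=3
Drop 3: L rot2 at col 1 lands with bottom-row=3; cleared 0 line(s) (total 0); column heights now [3 5 5 5 3 0 0], max=5
Drop 4: S rot0 at col 4 lands with bottom-row=3; cleared 0 line(s) (total 0); column heights now [3 5 5 5 4 5 5], max=5
Drop 5: O rot1 at col 1 lands with bottom-row=5; cleared 0 line(s) (total 0); column heights now [3 7 7 5 4 5 5], max=7

Answer: .......
.......
.##....
.##....
.###.##
.#..##.
#####..
##.....
#......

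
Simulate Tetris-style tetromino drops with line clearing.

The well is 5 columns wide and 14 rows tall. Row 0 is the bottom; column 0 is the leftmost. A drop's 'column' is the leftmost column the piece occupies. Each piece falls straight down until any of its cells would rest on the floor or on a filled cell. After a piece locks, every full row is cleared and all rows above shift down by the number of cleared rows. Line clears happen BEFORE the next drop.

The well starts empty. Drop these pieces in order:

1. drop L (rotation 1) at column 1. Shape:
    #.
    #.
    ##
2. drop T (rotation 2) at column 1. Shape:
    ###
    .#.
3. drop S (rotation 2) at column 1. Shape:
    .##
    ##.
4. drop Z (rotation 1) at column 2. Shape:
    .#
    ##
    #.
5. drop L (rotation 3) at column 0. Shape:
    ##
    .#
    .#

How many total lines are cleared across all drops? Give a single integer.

Drop 1: L rot1 at col 1 lands with bottom-row=0; cleared 0 line(s) (total 0); column heights now [0 3 1 0 0], max=3
Drop 2: T rot2 at col 1 lands with bottom-row=2; cleared 0 line(s) (total 0); column heights now [0 4 4 4 0], max=4
Drop 3: S rot2 at col 1 lands with bottom-row=4; cleared 0 line(s) (total 0); column heights now [0 5 6 6 0], max=6
Drop 4: Z rot1 at col 2 lands with bottom-row=6; cleared 0 line(s) (total 0); column heights now [0 5 8 9 0], max=9
Drop 5: L rot3 at col 0 lands with bottom-row=5; cleared 0 line(s) (total 0); column heights now [8 8 8 9 0], max=9

Answer: 0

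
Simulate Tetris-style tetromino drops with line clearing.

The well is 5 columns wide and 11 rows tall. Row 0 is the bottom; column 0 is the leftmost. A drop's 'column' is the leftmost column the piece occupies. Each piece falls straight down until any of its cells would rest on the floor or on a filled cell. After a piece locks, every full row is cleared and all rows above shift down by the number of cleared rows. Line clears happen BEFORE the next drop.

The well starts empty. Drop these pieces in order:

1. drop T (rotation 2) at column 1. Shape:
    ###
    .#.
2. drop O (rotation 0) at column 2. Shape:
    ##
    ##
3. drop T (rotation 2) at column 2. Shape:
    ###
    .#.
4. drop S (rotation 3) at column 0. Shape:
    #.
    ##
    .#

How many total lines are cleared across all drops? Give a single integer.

Answer: 0

Derivation:
Drop 1: T rot2 at col 1 lands with bottom-row=0; cleared 0 line(s) (total 0); column heights now [0 2 2 2 0], max=2
Drop 2: O rot0 at col 2 lands with bottom-row=2; cleared 0 line(s) (total 0); column heights now [0 2 4 4 0], max=4
Drop 3: T rot2 at col 2 lands with bottom-row=4; cleared 0 line(s) (total 0); column heights now [0 2 6 6 6], max=6
Drop 4: S rot3 at col 0 lands with bottom-row=2; cleared 0 line(s) (total 0); column heights now [5 4 6 6 6], max=6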